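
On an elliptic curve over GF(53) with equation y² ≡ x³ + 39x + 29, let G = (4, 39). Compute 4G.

(44, 3)

Repeated addition: build up to 4G.
2G: tangent at (4, 39): λ = (3·4² + 39)/(2·39) ≡ 34/25. 25⁻¹ ≡ 17 (mod 53) since 25·17 = 425 ≡ 1, so λ ≡ 34·17 ≡ 48.
  x = λ² - 4 - 4 = 2304 - 8 ≡ 17; y = λ·(4 - 17) - 39 ≡ 26. → (17, 26)
3G: (17, 26) + (4, 39). λ = (39 - 26)/(4 - 17) ≡ 13/40 mod 53. 40⁻¹ ≡ 4 (mod 53), so λ ≡ 52.
  x = λ² - 17 - 4 = 2704 - 21 ≡ 33; y = λ·(17 - 33) - 26 ≡ 43. → (33, 43)
4G: (33, 43) + (4, 39). λ = (39 - 43)/(4 - 33) ≡ 49/24 mod 53. 24⁻¹ ≡ 42 (mod 53) since 24·42 = 1008 ≡ 1, so λ ≡ 44.
  x = λ² - 33 - 4 = 1936 - 37 ≡ 44; y = λ·(33 - 44) - 43 ≡ 3. → (44, 3)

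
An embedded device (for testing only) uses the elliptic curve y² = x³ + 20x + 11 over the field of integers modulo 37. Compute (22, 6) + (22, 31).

The two points share x = 22 and their y-coordinates satisfy 6 + 31 ≡ 0 (mod 37), so they are inverses. Their sum is 𝒪.

O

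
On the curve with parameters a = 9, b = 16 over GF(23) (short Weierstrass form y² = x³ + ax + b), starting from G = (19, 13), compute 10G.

Repeated addition: build up to 10G.
2G: tangent at (19, 13): λ = (3·19² + 9)/(2·13) ≡ 11/3. 3⁻¹ ≡ 8 (mod 23) since 3·8 = 24 ≡ 1, so λ ≡ 11·8 ≡ 19.
  x = λ² - 19 - 19 = 361 - 38 ≡ 1; y = λ·(19 - 1) - 13 ≡ 7. → (1, 7)
3G: (1, 7) + (19, 13). λ = (13 - 7)/(19 - 1) ≡ 6/18 mod 23. 18⁻¹ ≡ 9 (mod 23) since 18·9 = 162 ≡ 1, so λ ≡ 8.
  x = λ² - 1 - 19 = 64 - 20 ≡ 21; y = λ·(1 - 21) - 7 ≡ 17. → (21, 17)
4G: (21, 17) + (19, 13). λ = (13 - 17)/(19 - 21) ≡ 19/21 mod 23. 21⁻¹ ≡ 11 (mod 23), so λ ≡ 2.
  x = λ² - 21 - 19 = 4 - 40 ≡ 10; y = λ·(21 - 10) - 17 ≡ 5. → (10, 5)
5G: (10, 5) + (19, 13). λ = (13 - 5)/(19 - 10) ≡ 8/9 mod 23. 9⁻¹ ≡ 18 (mod 23), so λ ≡ 6.
  x = λ² - 10 - 19 = 36 - 29 ≡ 7; y = λ·(10 - 7) - 5 ≡ 13. → (7, 13)
6G: (7, 13) + (19, 13). λ = (13 - 13)/(19 - 7) ≡ 0/12 mod 23. 12⁻¹ ≡ 2 (mod 23) since 12·2 = 24 ≡ 1, so λ ≡ 0.
  x = λ² - 7 - 19 = 0 - 26 ≡ 20; y = λ·(7 - 20) - 13 ≡ 10. → (20, 10)
7G: (20, 10) + (19, 13). λ = (13 - 10)/(19 - 20) ≡ 3/22 mod 23. 22⁻¹ ≡ 22 (mod 23), so λ ≡ 20.
  x = λ² - 20 - 19 = 400 - 39 ≡ 16; y = λ·(20 - 16) - 10 ≡ 1. → (16, 1)
8G: (16, 1) + (19, 13). λ = (13 - 1)/(19 - 16) ≡ 12/3 mod 23. 3⁻¹ ≡ 8 (mod 23) since 3·8 = 24 ≡ 1, so λ ≡ 4.
  x = λ² - 16 - 19 = 16 - 35 ≡ 4; y = λ·(16 - 4) - 1 ≡ 1. → (4, 1)
9G: (4, 1) + (19, 13). λ = (13 - 1)/(19 - 4) ≡ 12/15 mod 23. 15⁻¹ ≡ 20 (mod 23) since 15·20 = 300 ≡ 1, so λ ≡ 10.
  x = λ² - 4 - 19 = 100 - 23 ≡ 8; y = λ·(4 - 8) - 1 ≡ 5. → (8, 5)
10G: (8, 5) + (19, 13). λ = (13 - 5)/(19 - 8) ≡ 8/11 mod 23. 11⁻¹ ≡ 21 (mod 23) since 11·21 = 231 ≡ 1, so λ ≡ 7.
  x = λ² - 8 - 19 = 49 - 27 ≡ 22; y = λ·(8 - 22) - 5 ≡ 12. → (22, 12)

(22, 12)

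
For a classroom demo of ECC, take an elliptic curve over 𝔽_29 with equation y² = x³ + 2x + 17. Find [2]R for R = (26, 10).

(6, 19)

tangent at (26, 10): λ = (3·26² + 2)/(2·10) ≡ 0/20. 20⁻¹ ≡ 16 (mod 29) since 20·16 = 320 ≡ 1, so λ ≡ 0·16 ≡ 0.
  x = λ² - 26 - 26 = 0 - 52 ≡ 6; y = λ·(26 - 6) - 10 ≡ 19. → (6, 19)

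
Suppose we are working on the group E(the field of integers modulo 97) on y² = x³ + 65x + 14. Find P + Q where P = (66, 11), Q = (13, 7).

(66, 11) + (13, 7). λ = (7 - 11)/(13 - 66) ≡ 93/44 mod 97. 44⁻¹ ≡ 86 (mod 97) since 44·86 = 3784 ≡ 1, so λ ≡ 44.
  x = λ² - 66 - 13 = 1936 - 79 ≡ 14; y = λ·(66 - 14) - 11 ≡ 46. → (14, 46)

(14, 46)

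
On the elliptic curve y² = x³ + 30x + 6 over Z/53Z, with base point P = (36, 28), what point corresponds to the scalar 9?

Double-and-add on 9 = (1001)₂. Start with P = (36, 28) for the leading 1-bit.
double: tangent at (36, 28): λ = (3·36² + 30)/(2·28) ≡ 49/3. 3⁻¹ ≡ 18 (mod 53) since 3·18 = 54 ≡ 1, so λ ≡ 49·18 ≡ 34.
  x = λ² - 36 - 36 = 1156 - 72 ≡ 24; y = λ·(36 - 24) - 28 ≡ 9. → (24, 9)
double: tangent at (24, 9): λ = (3·24² + 30)/(2·9) ≡ 9/18. 18⁻¹ ≡ 3 (mod 53), so λ ≡ 9·3 ≡ 27.
  x = λ² - 24 - 24 = 729 - 48 ≡ 45; y = λ·(24 - 45) - 9 ≡ 7. → (45, 7)
double: tangent at (45, 7): λ = (3·45² + 30)/(2·7) ≡ 10/14. 14⁻¹ ≡ 19 (mod 53), so λ ≡ 10·19 ≡ 31.
  x = λ² - 45 - 45 = 961 - 90 ≡ 23; y = λ·(45 - 23) - 7 ≡ 39. → (23, 39)
add P: (23, 39) + (36, 28). λ = (28 - 39)/(36 - 23) ≡ 42/13 mod 53. 13⁻¹ ≡ 49 (mod 53), so λ ≡ 44.
  x = λ² - 23 - 36 = 1936 - 59 ≡ 22; y = λ·(23 - 22) - 39 ≡ 5. → (22, 5)

(22, 5)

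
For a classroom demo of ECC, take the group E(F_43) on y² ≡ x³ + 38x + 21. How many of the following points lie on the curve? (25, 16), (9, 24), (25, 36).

2

(25, 16): 16² ≡ 41, rhs ≡ 41 → on.
(9, 24): 24² ≡ 17, rhs ≡ 17 → on.
(25, 36): 36² ≡ 6, rhs ≡ 41 → off.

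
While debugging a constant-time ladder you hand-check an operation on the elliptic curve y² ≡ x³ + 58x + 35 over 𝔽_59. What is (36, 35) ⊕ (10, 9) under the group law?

(36, 35) + (10, 9). λ = (9 - 35)/(10 - 36) ≡ 33/33 mod 59. 33⁻¹ ≡ 34 (mod 59), so λ ≡ 1.
  x = λ² - 36 - 10 = 1 - 46 ≡ 14; y = λ·(36 - 14) - 35 ≡ 46. → (14, 46)

(14, 46)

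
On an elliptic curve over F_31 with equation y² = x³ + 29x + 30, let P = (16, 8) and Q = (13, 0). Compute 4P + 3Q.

First 4P:
Repeated addition: build up to 4P.
2P: tangent at (16, 8): λ = (3·16² + 29)/(2·8) ≡ 22/16. 16⁻¹ ≡ 2 (mod 31), so λ ≡ 22·2 ≡ 13.
  x = λ² - 16 - 16 = 169 - 32 ≡ 13; y = λ·(16 - 13) - 8 ≡ 0. → (13, 0)
3P: (13, 0) + (16, 8). λ = (8 - 0)/(16 - 13) ≡ 8/3 mod 31. 3⁻¹ ≡ 21 (mod 31), so λ ≡ 13.
  x = λ² - 13 - 16 = 169 - 29 ≡ 16; y = λ·(13 - 16) - 0 ≡ 23. → (16, 23)
4P: (16, 23) + (16, 8): same x and y₁ ≡ -y₂, so the sum is ∞.
4P = ∞.
Next 3Q:
Repeated addition: build up to 3Q.
2Q: (13, 0) + (13, 0): same x and y₁ ≡ -y₂, so the sum is ∞.
3Q: ∞ + (13, 0) = (13, 0) (identity).
3Q = (13, 0).
Finally 4P + 3Q:
∞ + (13, 0) = (13, 0) (identity).

(13, 0)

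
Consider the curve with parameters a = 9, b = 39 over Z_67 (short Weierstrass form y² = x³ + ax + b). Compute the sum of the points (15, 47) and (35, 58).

(57, 17)

(15, 47) + (35, 58). λ = (58 - 47)/(35 - 15) ≡ 11/20 mod 67. 20⁻¹ ≡ 57 (mod 67), so λ ≡ 24.
  x = λ² - 15 - 35 = 576 - 50 ≡ 57; y = λ·(15 - 57) - 47 ≡ 17. → (57, 17)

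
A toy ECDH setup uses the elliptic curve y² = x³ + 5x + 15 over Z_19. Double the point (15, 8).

tangent at (15, 8): λ = (3·15² + 5)/(2·8) ≡ 15/16. 16⁻¹ ≡ 6 (mod 19) since 16·6 = 96 ≡ 1, so λ ≡ 15·6 ≡ 14.
  x = λ² - 15 - 15 = 196 - 30 ≡ 14; y = λ·(15 - 14) - 8 ≡ 6. → (14, 6)

(14, 6)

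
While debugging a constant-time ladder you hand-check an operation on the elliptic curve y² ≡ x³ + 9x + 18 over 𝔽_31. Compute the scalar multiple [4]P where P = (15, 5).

(4, 5)

Double-and-add on 4 = (100)₂. Start with P = (15, 5) for the leading 1-bit.
double: tangent at (15, 5): λ = (3·15² + 9)/(2·5) ≡ 2/10. 10⁻¹ ≡ 28 (mod 31), so λ ≡ 2·28 ≡ 25.
  x = λ² - 15 - 15 = 625 - 30 ≡ 6; y = λ·(15 - 6) - 5 ≡ 3. → (6, 3)
double: tangent at (6, 3): λ = (3·6² + 9)/(2·3) ≡ 24/6. 6⁻¹ ≡ 26 (mod 31) since 6·26 = 156 ≡ 1, so λ ≡ 24·26 ≡ 4.
  x = λ² - 6 - 6 = 16 - 12 ≡ 4; y = λ·(6 - 4) - 3 ≡ 5. → (4, 5)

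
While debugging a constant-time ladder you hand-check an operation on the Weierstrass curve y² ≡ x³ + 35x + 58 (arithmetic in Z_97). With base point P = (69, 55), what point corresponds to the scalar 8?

(88, 88)

Double-and-add on 8 = (1000)₂. Start with P = (69, 55) for the leading 1-bit.
double: tangent at (69, 55): λ = (3·69² + 35)/(2·55) ≡ 59/13. 13⁻¹ ≡ 15 (mod 97) since 13·15 = 195 ≡ 1, so λ ≡ 59·15 ≡ 12.
  x = λ² - 69 - 69 = 144 - 138 ≡ 6; y = λ·(69 - 6) - 55 ≡ 22. → (6, 22)
double: tangent at (6, 22): λ = (3·6² + 35)/(2·22) ≡ 46/44. 44⁻¹ ≡ 86 (mod 97), so λ ≡ 46·86 ≡ 76.
  x = λ² - 6 - 6 = 5776 - 12 ≡ 41; y = λ·(6 - 41) - 22 ≡ 34. → (41, 34)
double: tangent at (41, 34): λ = (3·41² + 35)/(2·34) ≡ 34/68. 68⁻¹ ≡ 10 (mod 97) since 68·10 = 680 ≡ 1, so λ ≡ 34·10 ≡ 49.
  x = λ² - 41 - 41 = 2401 - 82 ≡ 88; y = λ·(41 - 88) - 34 ≡ 88. → (88, 88)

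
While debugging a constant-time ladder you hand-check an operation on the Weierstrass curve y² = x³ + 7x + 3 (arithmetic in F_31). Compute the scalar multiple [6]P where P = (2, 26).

(27, 2)

Repeated addition: build up to 6P.
2P: tangent at (2, 26): λ = (3·2² + 7)/(2·26) ≡ 19/21. 21⁻¹ ≡ 3 (mod 31), so λ ≡ 19·3 ≡ 26.
  x = λ² - 2 - 2 = 676 - 4 ≡ 21; y = λ·(2 - 21) - 26 ≡ 7. → (21, 7)
3P: (21, 7) + (2, 26). λ = (26 - 7)/(2 - 21) ≡ 19/12 mod 31. 12⁻¹ ≡ 13 (mod 31) since 12·13 = 156 ≡ 1, so λ ≡ 30.
  x = λ² - 21 - 2 = 900 - 23 ≡ 9; y = λ·(21 - 9) - 7 ≡ 12. → (9, 12)
4P: (9, 12) + (2, 26). λ = (26 - 12)/(2 - 9) ≡ 14/24 mod 31. 24⁻¹ ≡ 22 (mod 31) since 24·22 = 528 ≡ 1, so λ ≡ 29.
  x = λ² - 9 - 2 = 841 - 11 ≡ 24; y = λ·(9 - 24) - 12 ≡ 18. → (24, 18)
5P: (24, 18) + (2, 26). λ = (26 - 18)/(2 - 24) ≡ 8/9 mod 31. 9⁻¹ ≡ 7 (mod 31) since 9·7 = 63 ≡ 1, so λ ≡ 25.
  x = λ² - 24 - 2 = 625 - 26 ≡ 10; y = λ·(24 - 10) - 18 ≡ 22. → (10, 22)
6P: (10, 22) + (2, 26). λ = (26 - 22)/(2 - 10) ≡ 4/23 mod 31. 23⁻¹ ≡ 27 (mod 31) since 23·27 = 621 ≡ 1, so λ ≡ 15.
  x = λ² - 10 - 2 = 225 - 12 ≡ 27; y = λ·(10 - 27) - 22 ≡ 2. → (27, 2)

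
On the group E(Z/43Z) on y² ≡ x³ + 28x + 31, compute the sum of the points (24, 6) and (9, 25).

(24, 6) + (9, 25). λ = (25 - 6)/(9 - 24) ≡ 19/28 mod 43. 28⁻¹ ≡ 20 (mod 43) since 28·20 = 560 ≡ 1, so λ ≡ 36.
  x = λ² - 24 - 9 = 1296 - 33 ≡ 16; y = λ·(24 - 16) - 6 ≡ 24. → (16, 24)

(16, 24)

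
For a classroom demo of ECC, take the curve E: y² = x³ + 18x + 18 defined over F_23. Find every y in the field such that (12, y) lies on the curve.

x³ + 18x + 18 = 1962 ≡ 7 (mod 23).
7 is a non-residue mod 23; no y exists.

none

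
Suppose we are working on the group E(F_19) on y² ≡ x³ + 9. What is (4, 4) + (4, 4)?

(9, 4)

tangent at (4, 4): λ = (3·4² + 0)/(2·4) ≡ 10/8. 8⁻¹ ≡ 12 (mod 19), so λ ≡ 10·12 ≡ 6.
  x = λ² - 4 - 4 = 36 - 8 ≡ 9; y = λ·(4 - 9) - 4 ≡ 4. → (9, 4)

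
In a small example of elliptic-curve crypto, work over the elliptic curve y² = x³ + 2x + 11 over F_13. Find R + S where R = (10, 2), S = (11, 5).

(1, 12)

(10, 2) + (11, 5). λ = (5 - 2)/(11 - 10) ≡ 3/1 mod 13. 1⁻¹ ≡ 1 (mod 13) since 1·1 = 1 ≡ 1, so λ ≡ 3.
  x = λ² - 10 - 11 = 9 - 21 ≡ 1; y = λ·(10 - 1) - 2 ≡ 12. → (1, 12)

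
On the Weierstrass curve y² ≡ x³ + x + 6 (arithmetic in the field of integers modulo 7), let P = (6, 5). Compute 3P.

Repeated addition: build up to 3P.
2P: tangent at (6, 5): λ = (3·6² + 1)/(2·5) ≡ 4/3. 3⁻¹ ≡ 5 (mod 7) since 3·5 = 15 ≡ 1, so λ ≡ 4·5 ≡ 6.
  x = λ² - 6 - 6 = 36 - 12 ≡ 3; y = λ·(6 - 3) - 5 ≡ 6. → (3, 6)
3P: (3, 6) + (6, 5). λ = (5 - 6)/(6 - 3) ≡ 6/3 mod 7. 3⁻¹ ≡ 5 (mod 7) since 3·5 = 15 ≡ 1, so λ ≡ 2.
  x = λ² - 3 - 6 = 4 - 9 ≡ 2; y = λ·(3 - 2) - 6 ≡ 3. → (2, 3)

(2, 3)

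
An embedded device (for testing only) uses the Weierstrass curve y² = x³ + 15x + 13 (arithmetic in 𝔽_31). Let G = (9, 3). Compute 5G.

Double-and-add on 5 = (101)₂. Start with G = (9, 3) for the leading 1-bit.
double: tangent at (9, 3): λ = (3·9² + 15)/(2·3) ≡ 10/6. 6⁻¹ ≡ 26 (mod 31) since 6·26 = 156 ≡ 1, so λ ≡ 10·26 ≡ 12.
  x = λ² - 9 - 9 = 144 - 18 ≡ 2; y = λ·(9 - 2) - 3 ≡ 19. → (2, 19)
double: tangent at (2, 19): λ = (3·2² + 15)/(2·19) ≡ 27/7. 7⁻¹ ≡ 9 (mod 31), so λ ≡ 27·9 ≡ 26.
  x = λ² - 2 - 2 = 676 - 4 ≡ 21; y = λ·(2 - 21) - 19 ≡ 14. → (21, 14)
add G: (21, 14) + (9, 3). λ = (3 - 14)/(9 - 21) ≡ 20/19 mod 31. 19⁻¹ ≡ 18 (mod 31), so λ ≡ 19.
  x = λ² - 21 - 9 = 361 - 30 ≡ 21; y = λ·(21 - 21) - 14 ≡ 17. → (21, 17)

(21, 17)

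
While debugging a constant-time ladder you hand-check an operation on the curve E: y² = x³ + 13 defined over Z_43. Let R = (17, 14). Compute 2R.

tangent at (17, 14): λ = (3·17² + 0)/(2·14) ≡ 7/28. 28⁻¹ ≡ 20 (mod 43) since 28·20 = 560 ≡ 1, so λ ≡ 7·20 ≡ 11.
  x = λ² - 17 - 17 = 121 - 34 ≡ 1; y = λ·(17 - 1) - 14 ≡ 33. → (1, 33)

(1, 33)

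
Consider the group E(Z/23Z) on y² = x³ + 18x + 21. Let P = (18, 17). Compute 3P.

Repeated addition: build up to 3P.
2P: tangent at (18, 17): λ = (3·18² + 18)/(2·17) ≡ 1/11. 11⁻¹ ≡ 21 (mod 23), so λ ≡ 1·21 ≡ 21.
  x = λ² - 18 - 18 = 441 - 36 ≡ 14; y = λ·(18 - 14) - 17 ≡ 21. → (14, 21)
3P: (14, 21) + (18, 17). λ = (17 - 21)/(18 - 14) ≡ 19/4 mod 23. 4⁻¹ ≡ 6 (mod 23) since 4·6 = 24 ≡ 1, so λ ≡ 22.
  x = λ² - 14 - 18 = 484 - 32 ≡ 15; y = λ·(14 - 15) - 21 ≡ 3. → (15, 3)

(15, 3)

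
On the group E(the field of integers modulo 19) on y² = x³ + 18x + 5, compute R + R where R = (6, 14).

(13, 2)

tangent at (6, 14): λ = (3·6² + 18)/(2·14) ≡ 12/9. 9⁻¹ ≡ 17 (mod 19), so λ ≡ 12·17 ≡ 14.
  x = λ² - 6 - 6 = 196 - 12 ≡ 13; y = λ·(6 - 13) - 14 ≡ 2. → (13, 2)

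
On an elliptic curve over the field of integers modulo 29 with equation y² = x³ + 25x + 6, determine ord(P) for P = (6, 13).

11

2P: tangent at (6, 13): λ = (3·6² + 25)/(2·13) ≡ 17/26. 26⁻¹ ≡ 19 (mod 29) since 26·19 = 494 ≡ 1, so λ ≡ 17·19 ≡ 4.
  x = λ² - 6 - 6 = 16 - 12 ≡ 4; y = λ·(6 - 4) - 13 ≡ 24. → (4, 24)
3P: (4, 24) + (6, 13). λ = (13 - 24)/(6 - 4) ≡ 18/2 mod 29. 2⁻¹ ≡ 15 (mod 29), so λ ≡ 9.
  x = λ² - 4 - 6 = 81 - 10 ≡ 13; y = λ·(4 - 13) - 24 ≡ 11. → (13, 11)
4P: (13, 11) + (6, 13). λ = (13 - 11)/(6 - 13) ≡ 2/22 mod 29. 22⁻¹ ≡ 4 (mod 29), so λ ≡ 8.
  x = λ² - 13 - 6 = 64 - 19 ≡ 16; y = λ·(13 - 16) - 11 ≡ 23. → (16, 23)
5P: (16, 23) + (6, 13). λ = (13 - 23)/(6 - 16) ≡ 19/19 mod 29. 19⁻¹ ≡ 26 (mod 29) since 19·26 = 494 ≡ 1, so λ ≡ 1.
  x = λ² - 16 - 6 = 1 - 22 ≡ 8; y = λ·(16 - 8) - 23 ≡ 14. → (8, 14)
6P: (8, 14) + (6, 13). λ = (13 - 14)/(6 - 8) ≡ 28/27 mod 29. 27⁻¹ ≡ 14 (mod 29), so λ ≡ 15.
  x = λ² - 8 - 6 = 225 - 14 ≡ 8; y = λ·(8 - 8) - 14 ≡ 15. → (8, 15)
7P: (8, 15) + (6, 13). λ = (13 - 15)/(6 - 8) ≡ 27/27 mod 29. 27⁻¹ ≡ 14 (mod 29), so λ ≡ 1.
  x = λ² - 8 - 6 = 1 - 14 ≡ 16; y = λ·(8 - 16) - 15 ≡ 6. → (16, 6)
8P: (16, 6) + (6, 13). λ = (13 - 6)/(6 - 16) ≡ 7/19 mod 29. 19⁻¹ ≡ 26 (mod 29), so λ ≡ 8.
  x = λ² - 16 - 6 = 64 - 22 ≡ 13; y = λ·(16 - 13) - 6 ≡ 18. → (13, 18)
9P: (13, 18) + (6, 13). λ = (13 - 18)/(6 - 13) ≡ 24/22 mod 29. 22⁻¹ ≡ 4 (mod 29), so λ ≡ 9.
  x = λ² - 13 - 6 = 81 - 19 ≡ 4; y = λ·(13 - 4) - 18 ≡ 5. → (4, 5)
10P: (4, 5) + (6, 13). λ = (13 - 5)/(6 - 4) ≡ 8/2 mod 29. 2⁻¹ ≡ 15 (mod 29), so λ ≡ 4.
  x = λ² - 4 - 6 = 16 - 10 ≡ 6; y = λ·(4 - 6) - 5 ≡ 16. → (6, 16)
11P: (6, 16) + (6, 13): same x and y₁ ≡ -y₂, so the sum is 𝒪.
11P = 𝒪, so the order is 11.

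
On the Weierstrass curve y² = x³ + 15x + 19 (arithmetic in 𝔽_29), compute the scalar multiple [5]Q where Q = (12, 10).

(19, 0)

Repeated addition: build up to 5Q.
2Q: tangent at (12, 10): λ = (3·12² + 15)/(2·10) ≡ 12/20. 20⁻¹ ≡ 16 (mod 29) since 20·16 = 320 ≡ 1, so λ ≡ 12·16 ≡ 18.
  x = λ² - 12 - 12 = 324 - 24 ≡ 10; y = λ·(12 - 10) - 10 ≡ 26. → (10, 26)
3Q: (10, 26) + (12, 10). λ = (10 - 26)/(12 - 10) ≡ 13/2 mod 29. 2⁻¹ ≡ 15 (mod 29) since 2·15 = 30 ≡ 1, so λ ≡ 21.
  x = λ² - 10 - 12 = 441 - 22 ≡ 13; y = λ·(10 - 13) - 26 ≡ 27. → (13, 27)
4Q: (13, 27) + (12, 10). λ = (10 - 27)/(12 - 13) ≡ 12/28 mod 29. 28⁻¹ ≡ 28 (mod 29), so λ ≡ 17.
  x = λ² - 13 - 12 = 289 - 25 ≡ 3; y = λ·(13 - 3) - 27 ≡ 27. → (3, 27)
5Q: (3, 27) + (12, 10). λ = (10 - 27)/(12 - 3) ≡ 12/9 mod 29. 9⁻¹ ≡ 13 (mod 29), so λ ≡ 11.
  x = λ² - 3 - 12 = 121 - 15 ≡ 19; y = λ·(3 - 19) - 27 ≡ 0. → (19, 0)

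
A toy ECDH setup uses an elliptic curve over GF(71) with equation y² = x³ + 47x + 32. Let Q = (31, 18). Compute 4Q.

(23, 28)

Double-and-add on 4 = (100)₂. Start with Q = (31, 18) for the leading 1-bit.
double: tangent at (31, 18): λ = (3·31² + 47)/(2·18) ≡ 19/36. 36⁻¹ ≡ 2 (mod 71), so λ ≡ 19·2 ≡ 38.
  x = λ² - 31 - 31 = 1444 - 62 ≡ 33; y = λ·(31 - 33) - 18 ≡ 48. → (33, 48)
double: tangent at (33, 48): λ = (3·33² + 47)/(2·48) ≡ 48/25. 25⁻¹ ≡ 54 (mod 71), so λ ≡ 48·54 ≡ 36.
  x = λ² - 33 - 33 = 1296 - 66 ≡ 23; y = λ·(33 - 23) - 48 ≡ 28. → (23, 28)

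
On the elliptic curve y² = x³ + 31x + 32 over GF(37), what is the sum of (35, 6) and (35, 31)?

O

The two points share x = 35 and their y-coordinates satisfy 6 + 31 ≡ 0 (mod 37), so they are inverses. Their sum is 𝒪.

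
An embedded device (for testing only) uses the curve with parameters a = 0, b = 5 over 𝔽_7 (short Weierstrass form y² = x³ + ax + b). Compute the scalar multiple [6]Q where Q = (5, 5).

(5, 2)

Repeated addition: build up to 6Q.
2Q: tangent at (5, 5): λ = (3·5² + 0)/(2·5) ≡ 5/3. 3⁻¹ ≡ 5 (mod 7), so λ ≡ 5·5 ≡ 4.
  x = λ² - 5 - 5 = 16 - 10 ≡ 6; y = λ·(5 - 6) - 5 ≡ 5. → (6, 5)
3Q: (6, 5) + (5, 5). λ = (5 - 5)/(5 - 6) ≡ 0/6 mod 7. 6⁻¹ ≡ 6 (mod 7), so λ ≡ 0.
  x = λ² - 6 - 5 = 0 - 11 ≡ 3; y = λ·(6 - 3) - 5 ≡ 2. → (3, 2)
4Q: (3, 2) + (5, 5). λ = (5 - 2)/(5 - 3) ≡ 3/2 mod 7. 2⁻¹ ≡ 4 (mod 7) since 2·4 = 8 ≡ 1, so λ ≡ 5.
  x = λ² - 3 - 5 = 25 - 8 ≡ 3; y = λ·(3 - 3) - 2 ≡ 5. → (3, 5)
5Q: (3, 5) + (5, 5). λ = (5 - 5)/(5 - 3) ≡ 0/2 mod 7. 2⁻¹ ≡ 4 (mod 7), so λ ≡ 0.
  x = λ² - 3 - 5 = 0 - 8 ≡ 6; y = λ·(3 - 6) - 5 ≡ 2. → (6, 2)
6Q: (6, 2) + (5, 5). λ = (5 - 2)/(5 - 6) ≡ 3/6 mod 7. 6⁻¹ ≡ 6 (mod 7), so λ ≡ 4.
  x = λ² - 6 - 5 = 16 - 11 ≡ 5; y = λ·(6 - 5) - 2 ≡ 2. → (5, 2)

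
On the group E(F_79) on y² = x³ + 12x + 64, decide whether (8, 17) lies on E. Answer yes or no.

no

y² = 17² ≡ 52; x³ + 12x + 64 = 672 ≡ 40 (mod 79). 52 ≠ 40.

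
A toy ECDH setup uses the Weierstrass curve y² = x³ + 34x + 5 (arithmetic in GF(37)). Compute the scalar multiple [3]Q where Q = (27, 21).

(35, 15)

Repeated addition: build up to 3Q.
2Q: tangent at (27, 21): λ = (3·27² + 34)/(2·21) ≡ 1/5. 5⁻¹ ≡ 15 (mod 37) since 5·15 = 75 ≡ 1, so λ ≡ 1·15 ≡ 15.
  x = λ² - 27 - 27 = 225 - 54 ≡ 23; y = λ·(27 - 23) - 21 ≡ 2. → (23, 2)
3Q: (23, 2) + (27, 21). λ = (21 - 2)/(27 - 23) ≡ 19/4 mod 37. 4⁻¹ ≡ 28 (mod 37), so λ ≡ 14.
  x = λ² - 23 - 27 = 196 - 50 ≡ 35; y = λ·(23 - 35) - 2 ≡ 15. → (35, 15)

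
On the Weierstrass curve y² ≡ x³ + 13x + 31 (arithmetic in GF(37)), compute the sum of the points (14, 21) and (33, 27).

(23, 19)

(14, 21) + (33, 27). λ = (27 - 21)/(33 - 14) ≡ 6/19 mod 37. 19⁻¹ ≡ 2 (mod 37), so λ ≡ 12.
  x = λ² - 14 - 33 = 144 - 47 ≡ 23; y = λ·(14 - 23) - 21 ≡ 19. → (23, 19)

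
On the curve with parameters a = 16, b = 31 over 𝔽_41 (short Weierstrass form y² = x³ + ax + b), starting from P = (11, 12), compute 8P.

Double-and-add on 8 = (1000)₂. Start with P = (11, 12) for the leading 1-bit.
double: tangent at (11, 12): λ = (3·11² + 16)/(2·12) ≡ 10/24. 24⁻¹ ≡ 12 (mod 41), so λ ≡ 10·12 ≡ 38.
  x = λ² - 11 - 11 = 1444 - 22 ≡ 28; y = λ·(11 - 28) - 12 ≡ 39. → (28, 39)
double: tangent at (28, 39): λ = (3·28² + 16)/(2·39) ≡ 31/37. 37⁻¹ ≡ 10 (mod 41), so λ ≡ 31·10 ≡ 23.
  x = λ² - 28 - 28 = 529 - 56 ≡ 22; y = λ·(28 - 22) - 39 ≡ 17. → (22, 17)
double: tangent at (22, 17): λ = (3·22² + 16)/(2·17) ≡ 33/34. 34⁻¹ ≡ 35 (mod 41), so λ ≡ 33·35 ≡ 7.
  x = λ² - 22 - 22 = 49 - 44 ≡ 5; y = λ·(22 - 5) - 17 ≡ 20. → (5, 20)

(5, 20)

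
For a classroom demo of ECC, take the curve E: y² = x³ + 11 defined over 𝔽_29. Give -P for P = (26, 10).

(26, 19)

-(26, 10) = (26, -10 mod 29) = (26, 19).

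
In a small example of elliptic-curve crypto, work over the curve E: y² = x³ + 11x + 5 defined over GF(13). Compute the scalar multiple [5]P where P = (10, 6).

Double-and-add on 5 = (101)₂. Start with P = (10, 6) for the leading 1-bit.
double: tangent at (10, 6): λ = (3·10² + 11)/(2·6) ≡ 12/12. 12⁻¹ ≡ 12 (mod 13) since 12·12 = 144 ≡ 1, so λ ≡ 12·12 ≡ 1.
  x = λ² - 10 - 10 = 1 - 20 ≡ 7; y = λ·(10 - 7) - 6 ≡ 10. → (7, 10)
double: tangent at (7, 10): λ = (3·7² + 11)/(2·10) ≡ 2/7. 7⁻¹ ≡ 2 (mod 13) since 7·2 = 14 ≡ 1, so λ ≡ 2·2 ≡ 4.
  x = λ² - 7 - 7 = 16 - 14 ≡ 2; y = λ·(7 - 2) - 10 ≡ 10. → (2, 10)
add P: (2, 10) + (10, 6). λ = (6 - 10)/(10 - 2) ≡ 9/8 mod 13. 8⁻¹ ≡ 5 (mod 13), so λ ≡ 6.
  x = λ² - 2 - 10 = 36 - 12 ≡ 11; y = λ·(2 - 11) - 10 ≡ 1. → (11, 1)

(11, 1)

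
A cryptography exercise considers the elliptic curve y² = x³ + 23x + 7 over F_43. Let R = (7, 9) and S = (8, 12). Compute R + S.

(7, 9) + (8, 12). λ = (12 - 9)/(8 - 7) ≡ 3/1 mod 43. 1⁻¹ ≡ 1 (mod 43), so λ ≡ 3.
  x = λ² - 7 - 8 = 9 - 15 ≡ 37; y = λ·(7 - 37) - 9 ≡ 30. → (37, 30)

(37, 30)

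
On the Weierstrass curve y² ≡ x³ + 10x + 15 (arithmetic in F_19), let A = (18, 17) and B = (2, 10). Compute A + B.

(18, 17) + (2, 10). λ = (10 - 17)/(2 - 18) ≡ 12/3 mod 19. 3⁻¹ ≡ 13 (mod 19) since 3·13 = 39 ≡ 1, so λ ≡ 4.
  x = λ² - 18 - 2 = 16 - 20 ≡ 15; y = λ·(18 - 15) - 17 ≡ 14. → (15, 14)

(15, 14)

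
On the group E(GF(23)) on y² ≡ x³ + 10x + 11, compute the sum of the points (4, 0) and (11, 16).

(4, 0) + (11, 16). λ = (16 - 0)/(11 - 4) ≡ 16/7 mod 23. 7⁻¹ ≡ 10 (mod 23), so λ ≡ 22.
  x = λ² - 4 - 11 = 484 - 15 ≡ 9; y = λ·(4 - 9) - 0 ≡ 5. → (9, 5)

(9, 5)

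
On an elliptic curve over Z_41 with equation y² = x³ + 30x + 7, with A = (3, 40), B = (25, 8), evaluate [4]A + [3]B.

(32, 19)

First 4A:
Repeated addition: build up to 4A.
2A: tangent at (3, 40): λ = (3·3² + 30)/(2·40) ≡ 16/39. 39⁻¹ ≡ 20 (mod 41) since 39·20 = 780 ≡ 1, so λ ≡ 16·20 ≡ 33.
  x = λ² - 3 - 3 = 1089 - 6 ≡ 17; y = λ·(3 - 17) - 40 ≡ 31. → (17, 31)
3A: (17, 31) + (3, 40). λ = (40 - 31)/(3 - 17) ≡ 9/27 mod 41. 27⁻¹ ≡ 38 (mod 41) since 27·38 = 1026 ≡ 1, so λ ≡ 14.
  x = λ² - 17 - 3 = 196 - 20 ≡ 12; y = λ·(17 - 12) - 31 ≡ 39. → (12, 39)
4A: (12, 39) + (3, 40). λ = (40 - 39)/(3 - 12) ≡ 1/32 mod 41. 32⁻¹ ≡ 9 (mod 41) since 32·9 = 288 ≡ 1, so λ ≡ 9.
  x = λ² - 12 - 3 = 81 - 15 ≡ 25; y = λ·(12 - 25) - 39 ≡ 8. → (25, 8)
4A = (25, 8).
Next 3B:
Repeated addition: build up to 3B.
2B: tangent at (25, 8): λ = (3·25² + 30)/(2·8) ≡ 19/16. 16⁻¹ ≡ 18 (mod 41), so λ ≡ 19·18 ≡ 14.
  x = λ² - 25 - 25 = 196 - 50 ≡ 23; y = λ·(25 - 23) - 8 ≡ 20. → (23, 20)
3B: (23, 20) + (25, 8). λ = (8 - 20)/(25 - 23) ≡ 29/2 mod 41. 2⁻¹ ≡ 21 (mod 41), so λ ≡ 35.
  x = λ² - 23 - 25 = 1225 - 48 ≡ 29; y = λ·(23 - 29) - 20 ≡ 16. → (29, 16)
3B = (29, 16).
Finally 4A + 3B:
(25, 8) + (29, 16). λ = (16 - 8)/(29 - 25) ≡ 8/4 mod 41. 4⁻¹ ≡ 31 (mod 41), so λ ≡ 2.
  x = λ² - 25 - 29 = 4 - 54 ≡ 32; y = λ·(25 - 32) - 8 ≡ 19. → (32, 19)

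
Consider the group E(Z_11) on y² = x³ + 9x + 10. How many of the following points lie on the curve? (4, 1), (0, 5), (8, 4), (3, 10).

(4, 1): 1² ≡ 1, rhs ≡ 0 → off.
(0, 5): 5² ≡ 3, rhs ≡ 10 → off.
(8, 4): 4² ≡ 5, rhs ≡ 0 → off.
(3, 10): 10² ≡ 1, rhs ≡ 9 → off.

0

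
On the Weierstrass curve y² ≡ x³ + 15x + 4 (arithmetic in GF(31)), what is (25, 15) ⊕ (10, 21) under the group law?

(16, 0)

(25, 15) + (10, 21). λ = (21 - 15)/(10 - 25) ≡ 6/16 mod 31. 16⁻¹ ≡ 2 (mod 31), so λ ≡ 12.
  x = λ² - 25 - 10 = 144 - 35 ≡ 16; y = λ·(25 - 16) - 15 ≡ 0. → (16, 0)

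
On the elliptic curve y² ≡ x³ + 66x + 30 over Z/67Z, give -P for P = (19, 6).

(19, 61)

-(19, 6) = (19, -6 mod 67) = (19, 61).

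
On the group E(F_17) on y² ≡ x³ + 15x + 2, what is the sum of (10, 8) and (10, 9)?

O

The two points share x = 10 and their y-coordinates satisfy 8 + 9 ≡ 0 (mod 17), so they are inverses. Their sum is the point at infinity.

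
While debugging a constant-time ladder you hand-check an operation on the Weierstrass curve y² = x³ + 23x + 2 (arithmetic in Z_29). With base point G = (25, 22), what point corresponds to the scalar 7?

(20, 20)

Double-and-add on 7 = (111)₂. Start with G = (25, 22) for the leading 1-bit.
double: tangent at (25, 22): λ = (3·25² + 23)/(2·22) ≡ 13/15. 15⁻¹ ≡ 2 (mod 29), so λ ≡ 13·2 ≡ 26.
  x = λ² - 25 - 25 = 676 - 50 ≡ 17; y = λ·(25 - 17) - 22 ≡ 12. → (17, 12)
add G: (17, 12) + (25, 22). λ = (22 - 12)/(25 - 17) ≡ 10/8 mod 29. 8⁻¹ ≡ 11 (mod 29), so λ ≡ 23.
  x = λ² - 17 - 25 = 529 - 42 ≡ 23; y = λ·(17 - 23) - 12 ≡ 24. → (23, 24)
double: tangent at (23, 24): λ = (3·23² + 23)/(2·24) ≡ 15/19. 19⁻¹ ≡ 26 (mod 29), so λ ≡ 15·26 ≡ 13.
  x = λ² - 23 - 23 = 169 - 46 ≡ 7; y = λ·(23 - 7) - 24 ≡ 10. → (7, 10)
add G: (7, 10) + (25, 22). λ = (22 - 10)/(25 - 7) ≡ 12/18 mod 29. 18⁻¹ ≡ 21 (mod 29) since 18·21 = 378 ≡ 1, so λ ≡ 20.
  x = λ² - 7 - 25 = 400 - 32 ≡ 20; y = λ·(7 - 20) - 10 ≡ 20. → (20, 20)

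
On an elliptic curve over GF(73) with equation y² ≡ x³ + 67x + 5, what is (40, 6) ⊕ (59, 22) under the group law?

(56, 42)

(40, 6) + (59, 22). λ = (22 - 6)/(59 - 40) ≡ 16/19 mod 73. 19⁻¹ ≡ 50 (mod 73), so λ ≡ 70.
  x = λ² - 40 - 59 = 4900 - 99 ≡ 56; y = λ·(40 - 56) - 6 ≡ 42. → (56, 42)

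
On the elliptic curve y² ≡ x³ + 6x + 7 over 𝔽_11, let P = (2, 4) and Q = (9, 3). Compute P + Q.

(2, 4) + (9, 3). λ = (3 - 4)/(9 - 2) ≡ 10/7 mod 11. 7⁻¹ ≡ 8 (mod 11), so λ ≡ 3.
  x = λ² - 2 - 9 = 9 - 11 ≡ 9; y = λ·(2 - 9) - 4 ≡ 8. → (9, 8)

(9, 8)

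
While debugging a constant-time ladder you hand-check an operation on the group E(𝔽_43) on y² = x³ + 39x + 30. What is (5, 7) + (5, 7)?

(37, 15)

tangent at (5, 7): λ = (3·5² + 39)/(2·7) ≡ 28/14. 14⁻¹ ≡ 40 (mod 43) since 14·40 = 560 ≡ 1, so λ ≡ 28·40 ≡ 2.
  x = λ² - 5 - 5 = 4 - 10 ≡ 37; y = λ·(5 - 37) - 7 ≡ 15. → (37, 15)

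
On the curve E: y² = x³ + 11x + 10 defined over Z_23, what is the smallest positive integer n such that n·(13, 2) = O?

9

2P: tangent at (13, 2): λ = (3·13² + 11)/(2·2) ≡ 12/4. 4⁻¹ ≡ 6 (mod 23), so λ ≡ 12·6 ≡ 3.
  x = λ² - 13 - 13 = 9 - 26 ≡ 6; y = λ·(13 - 6) - 2 ≡ 19. → (6, 19)
3P: (6, 19) + (13, 2). λ = (2 - 19)/(13 - 6) ≡ 6/7 mod 23. 7⁻¹ ≡ 10 (mod 23), so λ ≡ 14.
  x = λ² - 6 - 13 = 196 - 19 ≡ 16; y = λ·(6 - 16) - 19 ≡ 2. → (16, 2)
4P: (16, 2) + (13, 2). λ = (2 - 2)/(13 - 16) ≡ 0/20 mod 23. 20⁻¹ ≡ 15 (mod 23), so λ ≡ 0.
  x = λ² - 16 - 13 = 0 - 29 ≡ 17; y = λ·(16 - 17) - 2 ≡ 21. → (17, 21)
5P: (17, 21) + (13, 2). λ = (2 - 21)/(13 - 17) ≡ 4/19 mod 23. 19⁻¹ ≡ 17 (mod 23), so λ ≡ 22.
  x = λ² - 17 - 13 = 484 - 30 ≡ 17; y = λ·(17 - 17) - 21 ≡ 2. → (17, 2)
6P: (17, 2) + (13, 2). λ = (2 - 2)/(13 - 17) ≡ 0/19 mod 23. 19⁻¹ ≡ 17 (mod 23), so λ ≡ 0.
  x = λ² - 17 - 13 = 0 - 30 ≡ 16; y = λ·(17 - 16) - 2 ≡ 21. → (16, 21)
7P: (16, 21) + (13, 2). λ = (2 - 21)/(13 - 16) ≡ 4/20 mod 23. 20⁻¹ ≡ 15 (mod 23), so λ ≡ 14.
  x = λ² - 16 - 13 = 196 - 29 ≡ 6; y = λ·(16 - 6) - 21 ≡ 4. → (6, 4)
8P: (6, 4) + (13, 2). λ = (2 - 4)/(13 - 6) ≡ 21/7 mod 23. 7⁻¹ ≡ 10 (mod 23), so λ ≡ 3.
  x = λ² - 6 - 13 = 9 - 19 ≡ 13; y = λ·(6 - 13) - 4 ≡ 21. → (13, 21)
9P: (13, 21) + (13, 2): same x and y₁ ≡ -y₂, so the sum is O.
9P = O, so the order is 9.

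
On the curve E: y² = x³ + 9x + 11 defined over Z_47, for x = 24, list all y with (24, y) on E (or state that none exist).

none

x³ + 9x + 11 = 14051 ≡ 45 (mod 47).
45 is a non-residue mod 47; no y exists.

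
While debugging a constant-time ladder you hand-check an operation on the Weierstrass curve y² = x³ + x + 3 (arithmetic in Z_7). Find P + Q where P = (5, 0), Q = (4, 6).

(5, 0) + (4, 6). λ = (6 - 0)/(4 - 5) ≡ 6/6 mod 7. 6⁻¹ ≡ 6 (mod 7) since 6·6 = 36 ≡ 1, so λ ≡ 1.
  x = λ² - 5 - 4 = 1 - 9 ≡ 6; y = λ·(5 - 6) - 0 ≡ 6. → (6, 6)

(6, 6)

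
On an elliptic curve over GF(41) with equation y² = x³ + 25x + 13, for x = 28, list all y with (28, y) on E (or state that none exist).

x³ + 25x + 13 = 22665 ≡ 33 (mod 41).
Square roots of 33 mod 41: 19 and 22 (since 19² = 361 ≡ 33).

19, 22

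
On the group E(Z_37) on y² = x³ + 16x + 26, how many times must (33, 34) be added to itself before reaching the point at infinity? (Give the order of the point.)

11

2P: tangent at (33, 34): λ = (3·33² + 16)/(2·34) ≡ 27/31. 31⁻¹ ≡ 6 (mod 37), so λ ≡ 27·6 ≡ 14.
  x = λ² - 33 - 33 = 196 - 66 ≡ 19; y = λ·(33 - 19) - 34 ≡ 14. → (19, 14)
3P: (19, 14) + (33, 34). λ = (34 - 14)/(33 - 19) ≡ 20/14 mod 37. 14⁻¹ ≡ 8 (mod 37), so λ ≡ 12.
  x = λ² - 19 - 33 = 144 - 52 ≡ 18; y = λ·(19 - 18) - 14 ≡ 35. → (18, 35)
4P: (18, 35) + (33, 34). λ = (34 - 35)/(33 - 18) ≡ 36/15 mod 37. 15⁻¹ ≡ 5 (mod 37) since 15·5 = 75 ≡ 1, so λ ≡ 32.
  x = λ² - 18 - 33 = 1024 - 51 ≡ 11; y = λ·(18 - 11) - 35 ≡ 4. → (11, 4)
5P: (11, 4) + (33, 34). λ = (34 - 4)/(33 - 11) ≡ 30/22 mod 37. 22⁻¹ ≡ 32 (mod 37), so λ ≡ 35.
  x = λ² - 11 - 33 = 1225 - 44 ≡ 34; y = λ·(11 - 34) - 4 ≡ 5. → (34, 5)
6P: (34, 5) + (33, 34). λ = (34 - 5)/(33 - 34) ≡ 29/36 mod 37. 36⁻¹ ≡ 36 (mod 37) since 36·36 = 1296 ≡ 1, so λ ≡ 8.
  x = λ² - 34 - 33 = 64 - 67 ≡ 34; y = λ·(34 - 34) - 5 ≡ 32. → (34, 32)
7P: (34, 32) + (33, 34). λ = (34 - 32)/(33 - 34) ≡ 2/36 mod 37. 36⁻¹ ≡ 36 (mod 37) since 36·36 = 1296 ≡ 1, so λ ≡ 35.
  x = λ² - 34 - 33 = 1225 - 67 ≡ 11; y = λ·(34 - 11) - 32 ≡ 33. → (11, 33)
8P: (11, 33) + (33, 34). λ = (34 - 33)/(33 - 11) ≡ 1/22 mod 37. 22⁻¹ ≡ 32 (mod 37), so λ ≡ 32.
  x = λ² - 11 - 33 = 1024 - 44 ≡ 18; y = λ·(11 - 18) - 33 ≡ 2. → (18, 2)
9P: (18, 2) + (33, 34). λ = (34 - 2)/(33 - 18) ≡ 32/15 mod 37. 15⁻¹ ≡ 5 (mod 37), so λ ≡ 12.
  x = λ² - 18 - 33 = 144 - 51 ≡ 19; y = λ·(18 - 19) - 2 ≡ 23. → (19, 23)
10P: (19, 23) + (33, 34). λ = (34 - 23)/(33 - 19) ≡ 11/14 mod 37. 14⁻¹ ≡ 8 (mod 37) since 14·8 = 112 ≡ 1, so λ ≡ 14.
  x = λ² - 19 - 33 = 196 - 52 ≡ 33; y = λ·(19 - 33) - 23 ≡ 3. → (33, 3)
11P: (33, 3) + (33, 34): same x and y₁ ≡ -y₂, so the sum is the point at infinity.
11P = the point at infinity, so the order is 11.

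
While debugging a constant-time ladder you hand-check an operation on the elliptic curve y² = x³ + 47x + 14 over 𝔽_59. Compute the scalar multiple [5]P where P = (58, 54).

(30, 35)

Double-and-add on 5 = (101)₂. Start with P = (58, 54) for the leading 1-bit.
double: tangent at (58, 54): λ = (3·58² + 47)/(2·54) ≡ 50/49. 49⁻¹ ≡ 53 (mod 59) since 49·53 = 2597 ≡ 1, so λ ≡ 50·53 ≡ 54.
  x = λ² - 58 - 58 = 2916 - 116 ≡ 27; y = λ·(58 - 27) - 54 ≡ 27. → (27, 27)
double: tangent at (27, 27): λ = (3·27² + 47)/(2·27) ≡ 51/54. 54⁻¹ ≡ 47 (mod 59), so λ ≡ 51·47 ≡ 37.
  x = λ² - 27 - 27 = 1369 - 54 ≡ 17; y = λ·(27 - 17) - 27 ≡ 48. → (17, 48)
add P: (17, 48) + (58, 54). λ = (54 - 48)/(58 - 17) ≡ 6/41 mod 59. 41⁻¹ ≡ 36 (mod 59), so λ ≡ 39.
  x = λ² - 17 - 58 = 1521 - 75 ≡ 30; y = λ·(17 - 30) - 48 ≡ 35. → (30, 35)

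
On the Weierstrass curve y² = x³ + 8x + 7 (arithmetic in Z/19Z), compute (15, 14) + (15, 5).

The two points share x = 15 and their y-coordinates satisfy 14 + 5 ≡ 0 (mod 19), so they are inverses. Their sum is 𝒪.

O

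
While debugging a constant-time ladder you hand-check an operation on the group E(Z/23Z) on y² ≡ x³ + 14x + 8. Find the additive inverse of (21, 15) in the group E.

-(21, 15) = (21, -15 mod 23) = (21, 8).

(21, 8)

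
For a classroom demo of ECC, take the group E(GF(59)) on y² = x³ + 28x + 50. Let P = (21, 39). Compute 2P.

tangent at (21, 39): λ = (3·21² + 28)/(2·39) ≡ 53/19. 19⁻¹ ≡ 28 (mod 59), so λ ≡ 53·28 ≡ 9.
  x = λ² - 21 - 21 = 81 - 42 ≡ 39; y = λ·(21 - 39) - 39 ≡ 35. → (39, 35)

(39, 35)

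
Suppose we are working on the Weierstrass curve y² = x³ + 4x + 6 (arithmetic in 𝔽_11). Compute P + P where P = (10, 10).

tangent at (10, 10): λ = (3·10² + 4)/(2·10) ≡ 7/9. 9⁻¹ ≡ 5 (mod 11), so λ ≡ 7·5 ≡ 2.
  x = λ² - 10 - 10 = 4 - 20 ≡ 6; y = λ·(10 - 6) - 10 ≡ 9. → (6, 9)

(6, 9)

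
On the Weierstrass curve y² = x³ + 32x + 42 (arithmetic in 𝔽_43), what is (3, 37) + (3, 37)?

tangent at (3, 37): λ = (3·3² + 32)/(2·37) ≡ 16/31. 31⁻¹ ≡ 25 (mod 43) since 31·25 = 775 ≡ 1, so λ ≡ 16·25 ≡ 13.
  x = λ² - 3 - 3 = 169 - 6 ≡ 34; y = λ·(3 - 34) - 37 ≡ 33. → (34, 33)

(34, 33)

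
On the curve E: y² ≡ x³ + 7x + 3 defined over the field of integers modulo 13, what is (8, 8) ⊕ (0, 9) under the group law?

(8, 8) + (0, 9). λ = (9 - 8)/(0 - 8) ≡ 1/5 mod 13. 5⁻¹ ≡ 8 (mod 13), so λ ≡ 8.
  x = λ² - 8 - 0 = 64 - 8 ≡ 4; y = λ·(8 - 4) - 8 ≡ 11. → (4, 11)

(4, 11)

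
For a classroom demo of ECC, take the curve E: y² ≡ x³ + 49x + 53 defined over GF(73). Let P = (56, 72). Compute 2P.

(69, 42)

tangent at (56, 72): λ = (3·56² + 49)/(2·72) ≡ 40/71. 71⁻¹ ≡ 36 (mod 73), so λ ≡ 40·36 ≡ 53.
  x = λ² - 56 - 56 = 2809 - 112 ≡ 69; y = λ·(56 - 69) - 72 ≡ 42. → (69, 42)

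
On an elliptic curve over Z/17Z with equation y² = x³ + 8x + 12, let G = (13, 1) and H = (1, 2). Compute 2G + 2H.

(13, 1)

First 2G:
Repeated addition: build up to 2G.
2G: tangent at (13, 1): λ = (3·13² + 8)/(2·1) ≡ 5/2. 2⁻¹ ≡ 9 (mod 17), so λ ≡ 5·9 ≡ 11.
  x = λ² - 13 - 13 = 121 - 26 ≡ 10; y = λ·(13 - 10) - 1 ≡ 15. → (10, 15)
2G = (10, 15).
Next 2H:
Repeated addition: build up to 2H.
2H: tangent at (1, 2): λ = (3·1² + 8)/(2·2) ≡ 11/4. 4⁻¹ ≡ 13 (mod 17), so λ ≡ 11·13 ≡ 7.
  x = λ² - 1 - 1 = 49 - 2 ≡ 13; y = λ·(1 - 13) - 2 ≡ 16. → (13, 16)
2H = (13, 16).
Finally 2G + 2H:
(10, 15) + (13, 16). λ = (16 - 15)/(13 - 10) ≡ 1/3 mod 17. 3⁻¹ ≡ 6 (mod 17), so λ ≡ 6.
  x = λ² - 10 - 13 = 36 - 23 ≡ 13; y = λ·(10 - 13) - 15 ≡ 1. → (13, 1)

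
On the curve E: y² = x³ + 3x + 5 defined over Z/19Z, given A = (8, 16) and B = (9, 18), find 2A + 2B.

First 2A:
Repeated addition: build up to 2A.
2A: tangent at (8, 16): λ = (3·8² + 3)/(2·16) ≡ 5/13. 13⁻¹ ≡ 3 (mod 19), so λ ≡ 5·3 ≡ 15.
  x = λ² - 8 - 8 = 225 - 16 ≡ 0; y = λ·(8 - 0) - 16 ≡ 9. → (0, 9)
2A = (0, 9).
Next 2B:
Repeated addition: build up to 2B.
2B: tangent at (9, 18): λ = (3·9² + 3)/(2·18) ≡ 18/17. 17⁻¹ ≡ 9 (mod 19), so λ ≡ 18·9 ≡ 10.
  x = λ² - 9 - 9 = 100 - 18 ≡ 6; y = λ·(9 - 6) - 18 ≡ 12. → (6, 12)
2B = (6, 12).
Finally 2A + 2B:
(0, 9) + (6, 12). λ = (12 - 9)/(6 - 0) ≡ 3/6 mod 19. 6⁻¹ ≡ 16 (mod 19), so λ ≡ 10.
  x = λ² - 0 - 6 = 100 - 6 ≡ 18; y = λ·(0 - 18) - 9 ≡ 1. → (18, 1)

(18, 1)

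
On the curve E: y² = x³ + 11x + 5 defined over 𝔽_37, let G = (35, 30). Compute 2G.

tangent at (35, 30): λ = (3·35² + 11)/(2·30) ≡ 23/23. 23⁻¹ ≡ 29 (mod 37), so λ ≡ 23·29 ≡ 1.
  x = λ² - 35 - 35 = 1 - 70 ≡ 5; y = λ·(35 - 5) - 30 ≡ 0. → (5, 0)

(5, 0)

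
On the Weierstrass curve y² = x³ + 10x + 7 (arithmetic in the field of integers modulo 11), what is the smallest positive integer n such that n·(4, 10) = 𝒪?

2P: tangent at (4, 10): λ = (3·4² + 10)/(2·10) ≡ 3/9. 9⁻¹ ≡ 5 (mod 11), so λ ≡ 3·5 ≡ 4.
  x = λ² - 4 - 4 = 16 - 8 ≡ 8; y = λ·(4 - 8) - 10 ≡ 7. → (8, 7)
3P: (8, 7) + (4, 10). λ = (10 - 7)/(4 - 8) ≡ 3/7 mod 11. 7⁻¹ ≡ 8 (mod 11), so λ ≡ 2.
  x = λ² - 8 - 4 = 4 - 12 ≡ 3; y = λ·(8 - 3) - 7 ≡ 3. → (3, 3)
4P: (3, 3) + (4, 10). λ = (10 - 3)/(4 - 3) ≡ 7/1 mod 11. 1⁻¹ ≡ 1 (mod 11) since 1·1 = 1 ≡ 1, so λ ≡ 7.
  x = λ² - 3 - 4 = 49 - 7 ≡ 9; y = λ·(3 - 9) - 3 ≡ 10. → (9, 10)
5P: (9, 10) + (4, 10). λ = (10 - 10)/(4 - 9) ≡ 0/6 mod 11. 6⁻¹ ≡ 2 (mod 11), so λ ≡ 0.
  x = λ² - 9 - 4 = 0 - 13 ≡ 9; y = λ·(9 - 9) - 10 ≡ 1. → (9, 1)
6P: (9, 1) + (4, 10). λ = (10 - 1)/(4 - 9) ≡ 9/6 mod 11. 6⁻¹ ≡ 2 (mod 11), so λ ≡ 7.
  x = λ² - 9 - 4 = 49 - 13 ≡ 3; y = λ·(9 - 3) - 1 ≡ 8. → (3, 8)
7P: (3, 8) + (4, 10). λ = (10 - 8)/(4 - 3) ≡ 2/1 mod 11. 1⁻¹ ≡ 1 (mod 11) since 1·1 = 1 ≡ 1, so λ ≡ 2.
  x = λ² - 3 - 4 = 4 - 7 ≡ 8; y = λ·(3 - 8) - 8 ≡ 4. → (8, 4)
8P: (8, 4) + (4, 10). λ = (10 - 4)/(4 - 8) ≡ 6/7 mod 11. 7⁻¹ ≡ 8 (mod 11), so λ ≡ 4.
  x = λ² - 8 - 4 = 16 - 12 ≡ 4; y = λ·(8 - 4) - 4 ≡ 1. → (4, 1)
9P: (4, 1) + (4, 10): same x and y₁ ≡ -y₂, so the sum is 𝒪.
9P = 𝒪, so the order is 9.

9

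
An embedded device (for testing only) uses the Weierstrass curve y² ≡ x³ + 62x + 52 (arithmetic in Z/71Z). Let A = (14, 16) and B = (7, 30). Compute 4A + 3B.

(60, 58)

First 4A:
Repeated addition: build up to 4A.
2A: tangent at (14, 16): λ = (3·14² + 62)/(2·16) ≡ 11/32. 32⁻¹ ≡ 20 (mod 71) since 32·20 = 640 ≡ 1, so λ ≡ 11·20 ≡ 7.
  x = λ² - 14 - 14 = 49 - 28 ≡ 21; y = λ·(14 - 21) - 16 ≡ 6. → (21, 6)
3A: (21, 6) + (14, 16). λ = (16 - 6)/(14 - 21) ≡ 10/64 mod 71. 64⁻¹ ≡ 10 (mod 71) since 64·10 = 640 ≡ 1, so λ ≡ 29.
  x = λ² - 21 - 14 = 841 - 35 ≡ 25; y = λ·(21 - 25) - 6 ≡ 20. → (25, 20)
4A: (25, 20) + (14, 16). λ = (16 - 20)/(14 - 25) ≡ 67/60 mod 71. 60⁻¹ ≡ 58 (mod 71), so λ ≡ 52.
  x = λ² - 25 - 14 = 2704 - 39 ≡ 38; y = λ·(25 - 38) - 20 ≡ 14. → (38, 14)
4A = (38, 14).
Next 3B:
Repeated addition: build up to 3B.
2B: tangent at (7, 30): λ = (3·7² + 62)/(2·30) ≡ 67/60. 60⁻¹ ≡ 58 (mod 71) since 60·58 = 3480 ≡ 1, so λ ≡ 67·58 ≡ 52.
  x = λ² - 7 - 7 = 2704 - 14 ≡ 63; y = λ·(7 - 63) - 30 ≡ 40. → (63, 40)
3B: (63, 40) + (7, 30). λ = (30 - 40)/(7 - 63) ≡ 61/15 mod 71. 15⁻¹ ≡ 19 (mod 71) since 15·19 = 285 ≡ 1, so λ ≡ 23.
  x = λ² - 63 - 7 = 529 - 70 ≡ 33; y = λ·(63 - 33) - 40 ≡ 11. → (33, 11)
3B = (33, 11).
Finally 4A + 3B:
(38, 14) + (33, 11). λ = (11 - 14)/(33 - 38) ≡ 68/66 mod 71. 66⁻¹ ≡ 14 (mod 71), so λ ≡ 29.
  x = λ² - 38 - 33 = 841 - 71 ≡ 60; y = λ·(38 - 60) - 14 ≡ 58. → (60, 58)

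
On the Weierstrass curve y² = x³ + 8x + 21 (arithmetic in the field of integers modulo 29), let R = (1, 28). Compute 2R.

tangent at (1, 28): λ = (3·1² + 8)/(2·28) ≡ 11/27. 27⁻¹ ≡ 14 (mod 29) since 27·14 = 378 ≡ 1, so λ ≡ 11·14 ≡ 9.
  x = λ² - 1 - 1 = 81 - 2 ≡ 21; y = λ·(1 - 21) - 28 ≡ 24. → (21, 24)

(21, 24)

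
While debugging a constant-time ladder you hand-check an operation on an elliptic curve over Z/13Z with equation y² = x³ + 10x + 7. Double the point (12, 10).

(2, 3)

tangent at (12, 10): λ = (3·12² + 10)/(2·10) ≡ 0/7. 7⁻¹ ≡ 2 (mod 13), so λ ≡ 0·2 ≡ 0.
  x = λ² - 12 - 12 = 0 - 24 ≡ 2; y = λ·(12 - 2) - 10 ≡ 3. → (2, 3)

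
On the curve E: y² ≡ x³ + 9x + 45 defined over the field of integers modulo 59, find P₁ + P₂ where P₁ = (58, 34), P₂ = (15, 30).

(34, 19)

(58, 34) + (15, 30). λ = (30 - 34)/(15 - 58) ≡ 55/16 mod 59. 16⁻¹ ≡ 48 (mod 59), so λ ≡ 44.
  x = λ² - 58 - 15 = 1936 - 73 ≡ 34; y = λ·(58 - 34) - 34 ≡ 19. → (34, 19)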